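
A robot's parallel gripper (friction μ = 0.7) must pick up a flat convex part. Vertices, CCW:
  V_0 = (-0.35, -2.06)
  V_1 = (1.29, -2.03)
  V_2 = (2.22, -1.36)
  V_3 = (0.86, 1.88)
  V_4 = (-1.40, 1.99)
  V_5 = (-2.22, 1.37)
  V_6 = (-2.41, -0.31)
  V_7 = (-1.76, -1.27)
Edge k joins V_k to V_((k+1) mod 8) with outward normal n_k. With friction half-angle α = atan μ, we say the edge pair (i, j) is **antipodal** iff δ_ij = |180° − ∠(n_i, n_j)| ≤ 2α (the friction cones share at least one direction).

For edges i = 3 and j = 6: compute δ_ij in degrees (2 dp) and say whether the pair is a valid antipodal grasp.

α = atan 0.7 = 34.99°;  2α = 69.98°
edge 3: e_3 = (-2.26, +0.11);  n_3 = (+0.0486, +0.9988)
edge 6: e_6 = (+0.65, -0.96);  n_6 = (-0.8280, -0.5607)
∠(n_3, n_6) = 126.89°
δ = |180° − 126.89°| = 53.11°
53.11° ≤ 2α = 69.98°  →  valid

δ = 53.11°, valid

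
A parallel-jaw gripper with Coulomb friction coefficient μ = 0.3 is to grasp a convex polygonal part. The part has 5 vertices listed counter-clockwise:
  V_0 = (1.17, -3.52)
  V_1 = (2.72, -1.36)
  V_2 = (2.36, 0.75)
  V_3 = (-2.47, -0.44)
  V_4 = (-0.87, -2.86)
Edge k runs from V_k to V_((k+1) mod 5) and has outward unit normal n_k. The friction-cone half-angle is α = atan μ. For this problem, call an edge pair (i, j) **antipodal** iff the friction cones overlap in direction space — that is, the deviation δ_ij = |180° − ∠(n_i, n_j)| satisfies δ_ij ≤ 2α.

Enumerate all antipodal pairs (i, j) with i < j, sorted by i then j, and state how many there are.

α = atan 0.3 = 16.70°;  2α = 33.40°
n_0 = (+0.8125, -0.5830)
n_1 = (+0.9858, +0.1682)
n_2 = (-0.2392, +0.9710)
n_3 = (-0.8342, -0.5515)
n_4 = (-0.3078, -0.9514)
  (0,1): δ = 134.65°  ·
  (0,2): δ = 40.50°  ·
  (0,3): δ = 69.13°  ·
  (0,4): δ = 107.74°  ·
  (1,2): δ = 85.84°  ·
  (1,3): δ = 23.79°  ✓
  (1,4): δ = 62.39°  ·
  (2,3): δ = 70.37°  ·
  (2,4): δ = 31.77°  ✓
  (3,4): δ = 141.40°  ·
antipodal pairs: 2

count = 2; pairs: (1,3), (2,4)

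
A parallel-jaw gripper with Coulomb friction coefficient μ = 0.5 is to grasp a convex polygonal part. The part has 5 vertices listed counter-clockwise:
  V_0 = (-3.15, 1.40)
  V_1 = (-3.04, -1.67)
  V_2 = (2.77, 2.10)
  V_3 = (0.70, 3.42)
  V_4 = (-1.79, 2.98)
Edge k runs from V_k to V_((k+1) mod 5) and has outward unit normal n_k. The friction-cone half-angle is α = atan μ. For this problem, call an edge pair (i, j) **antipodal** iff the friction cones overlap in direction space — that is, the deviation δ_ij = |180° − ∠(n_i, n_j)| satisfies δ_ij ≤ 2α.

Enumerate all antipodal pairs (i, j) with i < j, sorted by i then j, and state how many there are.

α = atan 0.5 = 26.57°;  2α = 53.13°
n_0 = (-0.9994, -0.0358)
n_1 = (+0.5443, -0.8389)
n_2 = (+0.5377, +0.8432)
n_3 = (-0.1740, +0.9847)
n_4 = (-0.7579, +0.6524)
  (0,1): δ = 59.07°  ·
  (0,2): δ = 55.42°  ·
  (0,3): δ = 97.97°  ·
  (0,4): δ = 137.23°  ·
  (1,2): δ = 65.50°  ·
  (1,3): δ = 22.96°  ✓
  (1,4): δ = 16.30°  ✓
  (2,3): δ = 137.45°  ·
  (2,4): δ = 98.20°  ·
  (3,4): δ = 140.74°  ·
antipodal pairs: 2

count = 2; pairs: (1,3), (1,4)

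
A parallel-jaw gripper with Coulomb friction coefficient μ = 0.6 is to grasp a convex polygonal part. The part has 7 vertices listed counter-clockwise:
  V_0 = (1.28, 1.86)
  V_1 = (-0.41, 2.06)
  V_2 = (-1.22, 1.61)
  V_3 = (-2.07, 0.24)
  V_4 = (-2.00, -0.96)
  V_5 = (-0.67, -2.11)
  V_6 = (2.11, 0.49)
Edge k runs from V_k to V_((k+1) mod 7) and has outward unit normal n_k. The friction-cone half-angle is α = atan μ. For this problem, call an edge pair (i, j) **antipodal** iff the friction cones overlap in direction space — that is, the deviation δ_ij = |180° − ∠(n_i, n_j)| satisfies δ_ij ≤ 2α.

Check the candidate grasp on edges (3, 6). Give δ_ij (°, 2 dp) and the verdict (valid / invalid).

δ = 27.87°, valid

α = atan 0.6 = 30.96°;  2α = 61.93°
edge 3: e_3 = (+0.07, -1.20);  n_3 = (-0.9983, -0.0582)
edge 6: e_6 = (-0.83, +1.37);  n_6 = (+0.8553, +0.5182)
∠(n_3, n_6) = 152.13°
δ = |180° − 152.13°| = 27.87°
27.87° ≤ 2α = 61.93°  →  valid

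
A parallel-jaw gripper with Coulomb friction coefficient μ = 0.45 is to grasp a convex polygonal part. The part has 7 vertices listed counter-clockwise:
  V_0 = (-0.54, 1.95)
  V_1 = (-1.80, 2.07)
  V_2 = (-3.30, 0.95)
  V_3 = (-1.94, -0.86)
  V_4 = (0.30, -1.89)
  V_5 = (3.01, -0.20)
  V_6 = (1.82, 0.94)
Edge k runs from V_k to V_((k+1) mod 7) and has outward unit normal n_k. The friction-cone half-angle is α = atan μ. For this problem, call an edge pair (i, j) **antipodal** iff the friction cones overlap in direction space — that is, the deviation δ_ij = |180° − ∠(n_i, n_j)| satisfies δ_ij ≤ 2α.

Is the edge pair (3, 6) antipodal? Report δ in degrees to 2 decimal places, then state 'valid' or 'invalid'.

δ = 1.52°, valid

α = atan 0.45 = 24.23°;  2α = 48.46°
edge 3: e_3 = (+2.24, -1.03);  n_3 = (-0.4178, -0.9086)
edge 6: e_6 = (-2.36, +1.01);  n_6 = (+0.3934, +0.9193)
∠(n_3, n_6) = 178.48°
δ = |180° − 178.48°| = 1.52°
1.52° ≤ 2α = 48.46°  →  valid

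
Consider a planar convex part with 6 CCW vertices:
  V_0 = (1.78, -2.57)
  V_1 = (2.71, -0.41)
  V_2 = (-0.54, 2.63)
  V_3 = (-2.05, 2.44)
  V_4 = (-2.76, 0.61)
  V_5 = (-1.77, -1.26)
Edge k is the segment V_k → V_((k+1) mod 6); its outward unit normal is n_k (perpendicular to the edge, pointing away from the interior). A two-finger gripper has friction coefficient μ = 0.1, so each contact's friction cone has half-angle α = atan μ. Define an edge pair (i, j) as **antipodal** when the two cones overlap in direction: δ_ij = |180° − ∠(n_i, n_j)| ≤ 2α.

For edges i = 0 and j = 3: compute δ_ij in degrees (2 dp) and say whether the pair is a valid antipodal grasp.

δ = 2.09°, valid

α = atan 0.1 = 5.71°;  2α = 11.42°
edge 0: e_0 = (+0.93, +2.16);  n_0 = (+0.9185, -0.3955)
edge 3: e_3 = (-0.71, -1.83);  n_3 = (-0.9323, +0.3617)
∠(n_0, n_3) = 177.91°
δ = |180° − 177.91°| = 2.09°
2.09° ≤ 2α = 11.42°  →  valid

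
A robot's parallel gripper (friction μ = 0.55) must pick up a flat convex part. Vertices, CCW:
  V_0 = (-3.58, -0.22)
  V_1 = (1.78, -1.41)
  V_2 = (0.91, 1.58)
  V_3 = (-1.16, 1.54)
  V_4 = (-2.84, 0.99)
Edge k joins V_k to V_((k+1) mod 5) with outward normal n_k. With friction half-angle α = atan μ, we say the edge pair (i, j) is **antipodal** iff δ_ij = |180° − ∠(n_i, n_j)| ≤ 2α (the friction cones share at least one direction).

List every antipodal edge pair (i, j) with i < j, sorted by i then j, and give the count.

α = atan 0.55 = 28.81°;  2α = 57.62°
n_0 = (-0.2167, -0.9762)
n_1 = (+0.9602, +0.2794)
n_2 = (-0.0193, +0.9998)
n_3 = (-0.3111, +0.9504)
n_4 = (-0.8531, +0.5217)
  (0,1): δ = 61.26°  ·
  (0,2): δ = 13.62°  ✓
  (0,3): δ = 30.64°  ✓
  (0,4): δ = 71.07°  ·
  (1,2): δ = 105.12°  ·
  (1,3): δ = 88.10°  ·
  (1,4): δ = 47.67°  ✓
  (2,3): δ = 162.98°  ·
  (2,4): δ = 122.56°  ·
  (3,4): δ = 139.58°  ·
antipodal pairs: 3

count = 3; pairs: (0,2), (0,3), (1,4)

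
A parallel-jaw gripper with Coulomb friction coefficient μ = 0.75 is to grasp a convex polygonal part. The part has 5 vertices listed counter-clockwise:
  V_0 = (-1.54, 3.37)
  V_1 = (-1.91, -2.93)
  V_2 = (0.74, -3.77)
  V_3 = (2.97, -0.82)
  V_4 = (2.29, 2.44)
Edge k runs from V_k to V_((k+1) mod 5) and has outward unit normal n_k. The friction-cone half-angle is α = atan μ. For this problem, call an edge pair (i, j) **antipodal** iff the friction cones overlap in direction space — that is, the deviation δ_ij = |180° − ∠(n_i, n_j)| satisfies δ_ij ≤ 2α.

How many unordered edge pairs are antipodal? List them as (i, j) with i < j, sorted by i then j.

count = 5; pairs: (0,2), (0,3), (1,3), (1,4), (2,4)

α = atan 0.75 = 36.87°;  2α = 73.74°
n_0 = (-0.9983, +0.0586)
n_1 = (-0.3022, -0.9533)
n_2 = (+0.7977, -0.6030)
n_3 = (+0.9789, +0.2042)
n_4 = (+0.2360, +0.9718)
  (0,1): δ = 104.23°  ·
  (0,2): δ = 33.73°  ✓
  (0,3): δ = 15.14°  ✓
  (0,4): δ = 79.71°  ·
  (1,2): δ = 109.50°  ·
  (1,3): δ = 60.63°  ✓
  (1,4): δ = 3.94°  ✓
  (2,3): δ = 131.13°  ·
  (2,4): δ = 66.56°  ✓
  (3,4): δ = 115.43°  ·
antipodal pairs: 5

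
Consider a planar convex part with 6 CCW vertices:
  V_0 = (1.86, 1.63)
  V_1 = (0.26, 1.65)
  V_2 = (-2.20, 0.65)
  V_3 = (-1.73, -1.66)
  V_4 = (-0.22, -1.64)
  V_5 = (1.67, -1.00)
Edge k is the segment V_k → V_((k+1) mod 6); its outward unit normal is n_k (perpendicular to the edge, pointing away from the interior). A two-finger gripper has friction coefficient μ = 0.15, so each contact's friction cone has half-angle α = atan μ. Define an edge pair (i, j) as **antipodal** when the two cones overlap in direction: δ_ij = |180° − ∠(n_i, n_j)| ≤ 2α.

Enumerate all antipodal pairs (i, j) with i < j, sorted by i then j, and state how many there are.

α = atan 0.15 = 8.53°;  2α = 17.06°
n_0 = (+0.0125, +0.9999)
n_1 = (-0.3766, +0.9264)
n_2 = (-0.9799, -0.1994)
n_3 = (+0.0132, -0.9999)
n_4 = (+0.3207, -0.9472)
n_5 = (+0.9974, -0.0721)
  (0,1): δ = 157.16°  ·
  (0,2): δ = 77.78°  ·
  (0,3): δ = 1.48°  ✓
  (0,4): δ = 19.42°  ·
  (0,5): δ = 86.58°  ·
  (1,2): δ = 100.62°  ·
  (1,3): δ = 21.36°  ·
  (1,4): δ = 3.41°  ✓
  (1,5): δ = 63.75°  ·
  (2,3): δ = 100.74°  ·
  (2,4): δ = 82.79°  ·
  (2,5): δ = 15.63°  ✓
  (3,4): δ = 162.05°  ·
  (3,5): δ = 94.89°  ·
  (4,5): δ = 112.84°  ·
antipodal pairs: 3

count = 3; pairs: (0,3), (1,4), (2,5)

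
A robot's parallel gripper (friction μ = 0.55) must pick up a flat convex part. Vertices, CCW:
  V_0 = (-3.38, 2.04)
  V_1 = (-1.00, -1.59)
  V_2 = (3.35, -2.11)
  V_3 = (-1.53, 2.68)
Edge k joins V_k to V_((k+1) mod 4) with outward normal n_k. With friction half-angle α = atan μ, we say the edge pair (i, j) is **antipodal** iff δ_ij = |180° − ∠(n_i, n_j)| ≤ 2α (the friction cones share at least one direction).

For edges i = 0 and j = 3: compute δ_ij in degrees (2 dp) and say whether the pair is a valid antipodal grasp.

α = atan 0.55 = 28.81°;  2α = 57.62°
edge 0: e_0 = (+2.38, -3.63);  n_0 = (-0.8363, -0.5483)
edge 3: e_3 = (-1.85, -0.64);  n_3 = (-0.3269, +0.9450)
∠(n_0, n_3) = 104.17°
δ = |180° − 104.17°| = 75.83°
75.83° > 2α = 57.62°  →  invalid

δ = 75.83°, invalid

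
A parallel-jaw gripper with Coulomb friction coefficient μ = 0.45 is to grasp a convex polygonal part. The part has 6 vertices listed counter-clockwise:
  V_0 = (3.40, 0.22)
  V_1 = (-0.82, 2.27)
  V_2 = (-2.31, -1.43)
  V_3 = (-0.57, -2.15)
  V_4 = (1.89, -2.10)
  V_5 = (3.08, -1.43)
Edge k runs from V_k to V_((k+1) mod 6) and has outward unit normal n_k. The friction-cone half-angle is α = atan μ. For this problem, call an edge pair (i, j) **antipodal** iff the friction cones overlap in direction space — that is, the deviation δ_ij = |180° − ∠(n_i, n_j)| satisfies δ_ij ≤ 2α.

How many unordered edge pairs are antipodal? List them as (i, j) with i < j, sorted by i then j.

α = atan 0.45 = 24.23°;  2α = 48.46°
n_0 = (+0.4370, +0.8995)
n_1 = (-0.9276, +0.3736)
n_2 = (-0.3824, -0.9240)
n_3 = (+0.0203, -0.9998)
n_4 = (+0.4906, -0.8714)
n_5 = (+0.9817, -0.1904)
  (0,1): δ = 86.03°  ·
  (0,2): δ = 3.43°  ✓
  (0,3): δ = 27.07°  ✓
  (0,4): δ = 55.29°  ·
  (0,5): δ = 104.93°  ·
  (1,2): δ = 90.54°  ·
  (1,3): δ = 66.90°  ·
  (1,4): δ = 38.68°  ✓
  (1,5): δ = 10.96°  ✓
  (2,3): δ = 156.36°  ·
  (2,4): δ = 128.14°  ·
  (2,5): δ = 78.50°  ·
  (3,4): δ = 151.78°  ·
  (3,5): δ = 102.14°  ·
  (4,5): δ = 130.36°  ·
antipodal pairs: 4

count = 4; pairs: (0,2), (0,3), (1,4), (1,5)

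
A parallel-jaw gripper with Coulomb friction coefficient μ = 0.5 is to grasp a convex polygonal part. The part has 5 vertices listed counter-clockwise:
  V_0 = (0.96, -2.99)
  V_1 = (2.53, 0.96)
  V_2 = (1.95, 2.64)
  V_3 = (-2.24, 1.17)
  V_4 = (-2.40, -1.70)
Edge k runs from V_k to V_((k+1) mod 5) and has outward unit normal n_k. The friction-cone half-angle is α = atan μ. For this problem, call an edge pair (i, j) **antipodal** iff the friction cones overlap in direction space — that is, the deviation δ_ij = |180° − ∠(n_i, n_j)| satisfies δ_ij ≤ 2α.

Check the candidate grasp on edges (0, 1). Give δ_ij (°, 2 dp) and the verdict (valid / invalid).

α = atan 0.5 = 26.57°;  2α = 53.13°
edge 0: e_0 = (+1.57, +3.95);  n_0 = (+0.9293, -0.3694)
edge 1: e_1 = (-0.58, +1.68);  n_1 = (+0.9453, +0.3263)
∠(n_0, n_1) = 40.72°
δ = |180° − 40.72°| = 139.28°
139.28° > 2α = 53.13°  →  invalid

δ = 139.28°, invalid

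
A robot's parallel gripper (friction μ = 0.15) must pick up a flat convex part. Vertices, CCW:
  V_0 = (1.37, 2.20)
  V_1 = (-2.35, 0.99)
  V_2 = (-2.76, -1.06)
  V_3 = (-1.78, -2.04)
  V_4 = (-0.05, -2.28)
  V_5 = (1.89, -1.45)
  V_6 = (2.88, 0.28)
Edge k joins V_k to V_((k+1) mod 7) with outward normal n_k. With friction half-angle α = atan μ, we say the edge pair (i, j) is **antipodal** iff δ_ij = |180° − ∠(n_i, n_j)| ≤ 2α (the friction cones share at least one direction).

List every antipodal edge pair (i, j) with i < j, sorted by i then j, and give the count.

α = atan 0.15 = 8.53°;  2α = 17.06°
n_0 = (-0.3093, +0.9510)
n_1 = (-0.9806, +0.1961)
n_2 = (-0.7071, -0.7071)
n_3 = (-0.1374, -0.9905)
n_4 = (+0.3933, -0.9194)
n_5 = (+0.8679, -0.4967)
n_6 = (+0.7860, +0.6182)
  (0,1): δ = 119.33°  ·
  (0,2): δ = 63.02°  ·
  (0,3): δ = 25.92°  ·
  (0,4): δ = 5.14°  ✓
  (0,5): δ = 42.20°  ·
  (0,6): δ = 110.17°  ·
  (1,2): δ = 123.69°  ·
  (1,3): δ = 86.59°  ·
  (1,4): δ = 55.53°  ·
  (1,5): δ = 18.47°  ·
  (1,6): δ = 49.49°  ·
  (2,3): δ = 142.90°  ·
  (2,4): δ = 111.84°  ·
  (2,5): δ = 74.78°  ·
  (2,6): δ = 6.82°  ✓
  (3,4): δ = 148.94°  ·
  (3,5): δ = 111.88°  ·
  (3,6): δ = 43.92°  ·
  (4,5): δ = 142.94°  ·
  (4,6): δ = 74.98°  ·
  (5,6): δ = 112.04°  ·
antipodal pairs: 2

count = 2; pairs: (0,4), (2,6)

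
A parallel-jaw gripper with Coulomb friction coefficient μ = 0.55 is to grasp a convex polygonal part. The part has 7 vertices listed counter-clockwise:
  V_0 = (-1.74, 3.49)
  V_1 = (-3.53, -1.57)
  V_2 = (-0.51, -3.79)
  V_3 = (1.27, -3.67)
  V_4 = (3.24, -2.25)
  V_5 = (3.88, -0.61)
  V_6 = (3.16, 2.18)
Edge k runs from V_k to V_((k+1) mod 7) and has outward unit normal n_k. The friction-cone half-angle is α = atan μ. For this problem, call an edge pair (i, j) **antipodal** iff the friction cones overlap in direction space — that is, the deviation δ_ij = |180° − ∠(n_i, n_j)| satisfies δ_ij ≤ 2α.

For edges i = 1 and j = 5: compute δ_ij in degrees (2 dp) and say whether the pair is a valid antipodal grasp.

α = atan 0.55 = 28.81°;  2α = 57.62°
edge 1: e_1 = (+3.02, -2.22);  n_1 = (-0.5923, -0.8057)
edge 5: e_5 = (-0.72, +2.79);  n_5 = (+0.9683, +0.2499)
∠(n_1, n_5) = 140.79°
δ = |180° − 140.79°| = 39.21°
39.21° ≤ 2α = 57.62°  →  valid

δ = 39.21°, valid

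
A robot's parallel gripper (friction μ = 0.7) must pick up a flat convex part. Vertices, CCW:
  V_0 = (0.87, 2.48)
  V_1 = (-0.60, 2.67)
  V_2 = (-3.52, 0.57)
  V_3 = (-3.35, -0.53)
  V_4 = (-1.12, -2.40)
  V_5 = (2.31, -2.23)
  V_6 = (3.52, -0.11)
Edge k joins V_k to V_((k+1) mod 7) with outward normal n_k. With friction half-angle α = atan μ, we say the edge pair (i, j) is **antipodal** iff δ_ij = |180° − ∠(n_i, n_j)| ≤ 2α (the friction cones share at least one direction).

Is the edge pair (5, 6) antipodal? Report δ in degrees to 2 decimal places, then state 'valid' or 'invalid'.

α = atan 0.7 = 34.99°;  2α = 69.98°
edge 5: e_5 = (+1.21, +2.12);  n_5 = (+0.8685, -0.4957)
edge 6: e_6 = (-2.65, +2.59);  n_6 = (+0.6990, +0.7152)
∠(n_5, n_6) = 75.37°
δ = |180° − 75.37°| = 104.63°
104.63° > 2α = 69.98°  →  invalid

δ = 104.63°, invalid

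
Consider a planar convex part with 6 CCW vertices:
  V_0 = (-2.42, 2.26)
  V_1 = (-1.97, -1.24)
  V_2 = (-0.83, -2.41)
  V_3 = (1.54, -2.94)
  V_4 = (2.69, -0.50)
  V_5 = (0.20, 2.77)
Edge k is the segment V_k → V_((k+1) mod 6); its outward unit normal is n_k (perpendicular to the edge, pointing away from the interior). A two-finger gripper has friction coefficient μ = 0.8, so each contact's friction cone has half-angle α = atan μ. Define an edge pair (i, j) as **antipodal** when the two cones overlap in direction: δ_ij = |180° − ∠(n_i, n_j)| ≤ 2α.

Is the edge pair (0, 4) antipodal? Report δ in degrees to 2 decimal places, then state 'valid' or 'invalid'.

δ = 29.96°, valid

α = atan 0.8 = 38.66°;  2α = 77.32°
edge 0: e_0 = (+0.45, -3.50);  n_0 = (-0.9918, -0.1275)
edge 4: e_4 = (-2.49, +3.27);  n_4 = (+0.7956, +0.6058)
∠(n_0, n_4) = 150.04°
δ = |180° − 150.04°| = 29.96°
29.96° ≤ 2α = 77.32°  →  valid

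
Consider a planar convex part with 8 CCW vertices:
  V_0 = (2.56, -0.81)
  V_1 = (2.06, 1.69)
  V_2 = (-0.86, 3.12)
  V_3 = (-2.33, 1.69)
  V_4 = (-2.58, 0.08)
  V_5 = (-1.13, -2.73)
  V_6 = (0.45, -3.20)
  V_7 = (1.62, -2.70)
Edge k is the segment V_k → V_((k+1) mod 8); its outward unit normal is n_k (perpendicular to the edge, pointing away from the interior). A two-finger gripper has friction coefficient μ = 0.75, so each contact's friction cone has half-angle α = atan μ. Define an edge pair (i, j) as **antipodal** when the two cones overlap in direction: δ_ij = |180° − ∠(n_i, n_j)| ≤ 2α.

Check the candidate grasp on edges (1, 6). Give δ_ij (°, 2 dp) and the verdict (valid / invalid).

α = atan 0.75 = 36.87°;  2α = 73.74°
edge 1: e_1 = (-2.92, +1.43);  n_1 = (+0.4398, +0.8981)
edge 6: e_6 = (+1.17, +0.50);  n_6 = (+0.3930, -0.9196)
∠(n_1, n_6) = 130.77°
δ = |180° − 130.77°| = 49.23°
49.23° ≤ 2α = 73.74°  →  valid

δ = 49.23°, valid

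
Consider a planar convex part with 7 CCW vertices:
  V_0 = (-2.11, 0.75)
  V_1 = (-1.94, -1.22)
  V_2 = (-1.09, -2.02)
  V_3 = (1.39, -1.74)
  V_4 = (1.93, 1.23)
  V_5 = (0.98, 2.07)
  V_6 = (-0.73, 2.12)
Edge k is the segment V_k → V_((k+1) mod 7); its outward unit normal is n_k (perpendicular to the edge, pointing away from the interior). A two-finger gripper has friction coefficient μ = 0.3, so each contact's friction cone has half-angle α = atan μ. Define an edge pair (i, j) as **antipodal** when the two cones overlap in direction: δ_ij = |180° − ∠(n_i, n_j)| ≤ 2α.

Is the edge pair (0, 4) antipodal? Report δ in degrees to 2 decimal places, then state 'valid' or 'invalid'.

δ = 43.58°, invalid

α = atan 0.3 = 16.70°;  2α = 33.40°
edge 0: e_0 = (+0.17, -1.97);  n_0 = (-0.9963, -0.0860)
edge 4: e_4 = (-0.95, +0.84);  n_4 = (+0.6624, +0.7491)
∠(n_0, n_4) = 136.42°
δ = |180° − 136.42°| = 43.58°
43.58° > 2α = 33.40°  →  invalid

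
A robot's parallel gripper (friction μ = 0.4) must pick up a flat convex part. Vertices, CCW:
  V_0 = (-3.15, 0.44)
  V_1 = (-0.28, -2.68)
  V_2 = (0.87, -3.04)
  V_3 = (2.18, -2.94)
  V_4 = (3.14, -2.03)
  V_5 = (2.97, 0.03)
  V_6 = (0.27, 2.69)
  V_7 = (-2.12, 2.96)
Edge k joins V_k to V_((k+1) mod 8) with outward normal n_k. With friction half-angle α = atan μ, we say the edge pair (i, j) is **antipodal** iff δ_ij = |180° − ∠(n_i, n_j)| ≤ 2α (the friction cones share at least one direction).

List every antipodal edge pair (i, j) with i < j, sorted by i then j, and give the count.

count = 8; pairs: (0,4), (0,5), (0,6), (1,5), (1,6), (2,6), (3,7), (4,7)

α = atan 0.4 = 21.80°;  2α = 43.60°
n_0 = (-0.7360, -0.6770)
n_1 = (-0.2987, -0.9543)
n_2 = (+0.0761, -0.9971)
n_3 = (+0.6880, -0.7258)
n_4 = (+0.9966, +0.0822)
n_5 = (+0.7018, +0.7124)
n_6 = (+0.1123, +0.9937)
n_7 = (-0.9257, +0.3783)
  (0,1): δ = 149.99°  ·
  (0,2): δ = 128.24°  ·
  (0,3): δ = 89.14°  ·
  (0,4): δ = 37.89°  ✓
  (0,5): δ = 2.82°  ✓
  (0,6): δ = 40.94°  ✓
  (0,7): δ = 115.16°  ·
  (1,2): δ = 158.25°  ·
  (1,3): δ = 119.15°  ·
  (1,4): δ = 67.90°  ·
  (1,5): δ = 27.19°  ✓
  (1,6): δ = 10.94°  ✓
  (1,7): δ = 85.15°  ·
  (2,3): δ = 140.90°  ·
  (2,4): δ = 89.65°  ·
  (2,5): δ = 48.94°  ·
  (2,6): δ = 10.81°  ✓
  (2,7): δ = 63.40°  ·
  (3,4): δ = 128.75°  ·
  (3,5): δ = 88.04°  ·
  (3,6): δ = 49.91°  ·
  (3,7): δ = 24.30°  ✓
  (4,5): δ = 139.29°  ·
  (4,6): δ = 101.16°  ·
  (4,7): δ = 26.95°  ✓
  (5,6): δ = 141.87°  ·
  (5,7): δ = 67.66°  ·
  (6,7): δ = 105.79°  ·
antipodal pairs: 8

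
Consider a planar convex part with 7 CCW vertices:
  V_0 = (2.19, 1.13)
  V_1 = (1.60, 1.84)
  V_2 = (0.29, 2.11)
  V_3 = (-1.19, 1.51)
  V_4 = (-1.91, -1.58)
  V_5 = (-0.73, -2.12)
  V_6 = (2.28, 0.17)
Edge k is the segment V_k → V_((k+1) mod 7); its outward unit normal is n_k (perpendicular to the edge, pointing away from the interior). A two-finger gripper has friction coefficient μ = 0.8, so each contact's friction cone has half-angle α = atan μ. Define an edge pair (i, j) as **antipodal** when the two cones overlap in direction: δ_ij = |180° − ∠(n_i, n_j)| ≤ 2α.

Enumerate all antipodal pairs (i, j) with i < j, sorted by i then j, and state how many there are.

α = atan 0.8 = 38.66°;  2α = 77.32°
n_0 = (+0.7691, +0.6391)
n_1 = (+0.2019, +0.9794)
n_2 = (-0.3757, +0.9267)
n_3 = (-0.9739, +0.2269)
n_4 = (-0.4161, -0.9093)
n_5 = (+0.6055, -0.7959)
n_6 = (+0.9956, +0.0933)
  (0,1): δ = 141.37°  ·
  (0,2): δ = 107.66°  ·
  (0,3): δ = 52.84°  ✓
  (0,4): δ = 25.68°  ✓
  (0,5): δ = 87.54°  ·
  (0,6): δ = 145.63°  ·
  (1,2): δ = 146.29°  ·
  (1,3): δ = 91.47°  ·
  (1,4): δ = 12.94°  ✓
  (1,5): δ = 48.91°  ✓
  (1,6): δ = 107.00°  ·
  (2,3): δ = 125.18°  ·
  (2,4): δ = 46.66°  ✓
  (2,5): δ = 15.20°  ✓
  (2,6): δ = 73.29°  ✓
  (3,4): δ = 101.47°  ·
  (3,5): δ = 39.62°  ✓
  (3,6): δ = 18.47°  ✓
  (4,5): δ = 118.15°  ·
  (4,6): δ = 60.05°  ✓
  (5,6): δ = 121.91°  ·
antipodal pairs: 10

count = 10; pairs: (0,3), (0,4), (1,4), (1,5), (2,4), (2,5), (2,6), (3,5), (3,6), (4,6)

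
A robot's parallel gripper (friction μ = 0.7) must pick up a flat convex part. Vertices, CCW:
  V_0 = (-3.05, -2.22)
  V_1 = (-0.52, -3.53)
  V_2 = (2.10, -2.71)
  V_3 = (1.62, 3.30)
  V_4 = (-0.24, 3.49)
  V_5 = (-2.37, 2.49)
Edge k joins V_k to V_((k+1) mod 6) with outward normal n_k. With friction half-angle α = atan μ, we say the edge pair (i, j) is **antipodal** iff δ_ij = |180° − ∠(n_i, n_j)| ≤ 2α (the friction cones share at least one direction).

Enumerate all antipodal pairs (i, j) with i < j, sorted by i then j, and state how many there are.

α = atan 0.7 = 34.99°;  2α = 69.98°
n_0 = (-0.4598, -0.8880)
n_1 = (+0.2987, -0.9544)
n_2 = (+0.9968, +0.0796)
n_3 = (+0.1016, +0.9948)
n_4 = (-0.4250, +0.9052)
n_5 = (-0.9897, +0.1429)
  (0,1): δ = 135.25°  ·
  (0,2): δ = 58.06°  ✓
  (0,3): δ = 21.54°  ✓
  (0,4): δ = 52.52°  ✓
  (0,5): δ = 109.16°  ·
  (1,2): δ = 102.81°  ·
  (1,3): δ = 23.21°  ✓
  (1,4): δ = 7.77°  ✓
  (1,5): δ = 64.41°  ✓
  (2,3): δ = 100.40°  ·
  (2,4): δ = 69.42°  ✓
  (2,5): δ = 12.78°  ✓
  (3,4): δ = 149.02°  ·
  (3,5): δ = 92.38°  ·
  (4,5): δ = 123.36°  ·
antipodal pairs: 8

count = 8; pairs: (0,2), (0,3), (0,4), (1,3), (1,4), (1,5), (2,4), (2,5)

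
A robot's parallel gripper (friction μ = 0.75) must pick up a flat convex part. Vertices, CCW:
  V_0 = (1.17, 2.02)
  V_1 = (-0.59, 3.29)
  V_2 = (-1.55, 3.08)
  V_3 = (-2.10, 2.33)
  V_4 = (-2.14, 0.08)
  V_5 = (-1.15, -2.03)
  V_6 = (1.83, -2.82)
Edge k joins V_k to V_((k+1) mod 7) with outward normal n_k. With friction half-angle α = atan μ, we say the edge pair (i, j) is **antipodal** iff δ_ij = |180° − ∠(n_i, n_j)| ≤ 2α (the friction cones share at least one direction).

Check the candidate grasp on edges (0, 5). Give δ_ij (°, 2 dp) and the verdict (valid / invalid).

δ = 20.97°, valid

α = atan 0.75 = 36.87°;  2α = 73.74°
edge 0: e_0 = (-1.76, +1.27);  n_0 = (+0.5852, +0.8109)
edge 5: e_5 = (+2.98, -0.79);  n_5 = (-0.2562, -0.9666)
∠(n_0, n_5) = 159.03°
δ = |180° − 159.03°| = 20.97°
20.97° ≤ 2α = 73.74°  →  valid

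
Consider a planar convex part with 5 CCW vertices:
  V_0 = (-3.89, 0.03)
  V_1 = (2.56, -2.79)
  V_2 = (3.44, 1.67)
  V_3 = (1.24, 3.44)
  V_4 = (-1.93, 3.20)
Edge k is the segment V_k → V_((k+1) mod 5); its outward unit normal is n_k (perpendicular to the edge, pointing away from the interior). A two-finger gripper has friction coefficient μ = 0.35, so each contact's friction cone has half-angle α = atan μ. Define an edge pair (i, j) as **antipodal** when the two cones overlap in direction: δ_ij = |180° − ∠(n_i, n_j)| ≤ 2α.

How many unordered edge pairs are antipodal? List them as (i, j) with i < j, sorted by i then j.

count = 3; pairs: (0,2), (0,3), (1,4)

α = atan 0.35 = 19.29°;  2α = 38.58°
n_0 = (-0.4006, -0.9163)
n_1 = (+0.9811, -0.1936)
n_2 = (+0.6269, +0.7791)
n_3 = (-0.0755, +0.9971)
n_4 = (-0.8506, +0.5259)
  (0,1): δ = 77.55°  ·
  (0,2): δ = 15.20°  ✓
  (0,3): δ = 27.94°  ✓
  (0,4): δ = 81.89°  ·
  (1,2): δ = 117.66°  ·
  (1,3): δ = 74.51°  ·
  (1,4): δ = 20.57°  ✓
  (2,3): δ = 136.85°  ·
  (2,4): δ = 82.91°  ·
  (3,4): δ = 126.06°  ·
antipodal pairs: 3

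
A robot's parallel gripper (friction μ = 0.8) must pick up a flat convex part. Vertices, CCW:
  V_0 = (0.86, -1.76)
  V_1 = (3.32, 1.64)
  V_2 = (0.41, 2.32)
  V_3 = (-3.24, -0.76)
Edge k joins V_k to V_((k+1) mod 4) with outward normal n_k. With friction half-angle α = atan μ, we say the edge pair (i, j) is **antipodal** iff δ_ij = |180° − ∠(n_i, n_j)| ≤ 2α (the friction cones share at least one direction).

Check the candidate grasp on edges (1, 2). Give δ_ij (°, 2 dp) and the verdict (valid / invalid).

α = atan 0.8 = 38.66°;  2α = 77.32°
edge 1: e_1 = (-2.91, +0.68);  n_1 = (+0.2275, +0.9738)
edge 2: e_2 = (-3.65, -3.08);  n_2 = (-0.6449, +0.7643)
∠(n_1, n_2) = 53.31°
δ = |180° − 53.31°| = 126.69°
126.69° > 2α = 77.32°  →  invalid

δ = 126.69°, invalid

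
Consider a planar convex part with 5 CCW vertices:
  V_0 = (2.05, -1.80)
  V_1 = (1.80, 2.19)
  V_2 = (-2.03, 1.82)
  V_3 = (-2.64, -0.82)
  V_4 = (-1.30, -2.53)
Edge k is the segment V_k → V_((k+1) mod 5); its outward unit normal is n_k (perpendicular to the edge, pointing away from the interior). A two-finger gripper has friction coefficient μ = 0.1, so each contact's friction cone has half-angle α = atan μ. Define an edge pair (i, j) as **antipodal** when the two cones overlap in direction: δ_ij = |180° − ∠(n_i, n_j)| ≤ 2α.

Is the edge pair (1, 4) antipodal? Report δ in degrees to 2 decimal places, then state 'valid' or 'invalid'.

α = atan 0.1 = 5.71°;  2α = 11.42°
edge 1: e_1 = (-3.83, -0.37);  n_1 = (-0.0962, +0.9954)
edge 4: e_4 = (+3.35, +0.73);  n_4 = (+0.2129, -0.9771)
∠(n_1, n_4) = 173.22°
δ = |180° − 173.22°| = 6.78°
6.78° ≤ 2α = 11.42°  →  valid

δ = 6.78°, valid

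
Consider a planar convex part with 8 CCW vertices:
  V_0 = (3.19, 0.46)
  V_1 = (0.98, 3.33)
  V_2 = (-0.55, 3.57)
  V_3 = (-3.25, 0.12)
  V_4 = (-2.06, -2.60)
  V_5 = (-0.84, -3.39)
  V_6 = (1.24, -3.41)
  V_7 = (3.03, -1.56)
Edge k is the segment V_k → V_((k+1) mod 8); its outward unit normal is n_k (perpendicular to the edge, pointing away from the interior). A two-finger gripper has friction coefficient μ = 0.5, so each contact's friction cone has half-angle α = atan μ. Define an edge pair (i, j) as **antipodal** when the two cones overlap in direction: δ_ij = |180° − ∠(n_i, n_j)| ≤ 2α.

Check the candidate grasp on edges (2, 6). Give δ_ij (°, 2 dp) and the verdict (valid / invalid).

α = atan 0.5 = 26.57°;  2α = 53.13°
edge 2: e_2 = (-2.70, -3.45);  n_2 = (-0.7875, +0.6163)
edge 6: e_6 = (+1.79, +1.85);  n_6 = (+0.7187, -0.6954)
∠(n_2, n_6) = 173.99°
δ = |180° − 173.99°| = 6.01°
6.01° ≤ 2α = 53.13°  →  valid

δ = 6.01°, valid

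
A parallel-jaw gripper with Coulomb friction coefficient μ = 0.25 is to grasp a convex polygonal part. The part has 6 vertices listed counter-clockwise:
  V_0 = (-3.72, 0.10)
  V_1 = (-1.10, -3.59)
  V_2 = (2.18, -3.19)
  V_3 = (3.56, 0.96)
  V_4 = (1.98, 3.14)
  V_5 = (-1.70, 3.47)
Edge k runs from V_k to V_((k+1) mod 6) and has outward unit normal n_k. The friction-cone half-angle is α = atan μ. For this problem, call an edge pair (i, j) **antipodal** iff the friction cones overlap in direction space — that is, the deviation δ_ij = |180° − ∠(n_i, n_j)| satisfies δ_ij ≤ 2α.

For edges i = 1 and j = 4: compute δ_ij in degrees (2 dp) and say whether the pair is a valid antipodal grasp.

α = atan 0.25 = 14.04°;  2α = 28.07°
edge 1: e_1 = (+3.28, +0.40);  n_1 = (+0.1211, -0.9926)
edge 4: e_4 = (-3.68, +0.33);  n_4 = (+0.0893, +0.9960)
∠(n_1, n_4) = 167.92°
δ = |180° − 167.92°| = 12.08°
12.08° ≤ 2α = 28.07°  →  valid

δ = 12.08°, valid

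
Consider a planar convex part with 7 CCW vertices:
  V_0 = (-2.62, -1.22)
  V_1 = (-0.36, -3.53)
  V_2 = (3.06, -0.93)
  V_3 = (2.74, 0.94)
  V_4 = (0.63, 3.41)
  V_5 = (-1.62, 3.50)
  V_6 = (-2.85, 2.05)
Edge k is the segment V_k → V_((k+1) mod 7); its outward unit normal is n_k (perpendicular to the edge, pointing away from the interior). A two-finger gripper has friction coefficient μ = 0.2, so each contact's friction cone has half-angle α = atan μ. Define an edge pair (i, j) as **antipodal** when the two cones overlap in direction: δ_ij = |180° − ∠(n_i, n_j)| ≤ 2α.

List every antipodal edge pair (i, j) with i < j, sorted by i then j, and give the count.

count = 3; pairs: (0,3), (1,5), (2,6)

α = atan 0.2 = 11.31°;  2α = 22.62°
n_0 = (-0.7148, -0.6993)
n_1 = (+0.6052, -0.7961)
n_2 = (+0.9857, +0.1687)
n_3 = (+0.7603, +0.6495)
n_4 = (+0.0400, +0.9992)
n_5 = (-0.7626, +0.6469)
n_6 = (-0.9975, -0.0702)
  (0,1): δ = 97.13°  ·
  (0,2): δ = 34.66°  ·
  (0,3): δ = 3.87°  ✓
  (0,4): δ = 43.34°  ·
  (0,5): δ = 95.32°  ·
  (0,6): δ = 139.65°  ·
  (1,2): δ = 117.53°  ·
  (1,3): δ = 86.74°  ·
  (1,4): δ = 39.53°  ·
  (1,5): δ = 12.45°  ✓
  (1,6): δ = 56.78°  ·
  (2,3): δ = 149.20°  ·
  (2,4): δ = 102.00°  ·
  (2,5): δ = 50.02°  ·
  (2,6): δ = 5.69°  ✓
  (3,4): δ = 132.80°  ·
  (3,5): δ = 80.81°  ·
  (3,6): δ = 36.48°  ·
  (4,5): δ = 128.02°  ·
  (4,6): δ = 83.69°  ·
  (5,6): δ = 135.67°  ·
antipodal pairs: 3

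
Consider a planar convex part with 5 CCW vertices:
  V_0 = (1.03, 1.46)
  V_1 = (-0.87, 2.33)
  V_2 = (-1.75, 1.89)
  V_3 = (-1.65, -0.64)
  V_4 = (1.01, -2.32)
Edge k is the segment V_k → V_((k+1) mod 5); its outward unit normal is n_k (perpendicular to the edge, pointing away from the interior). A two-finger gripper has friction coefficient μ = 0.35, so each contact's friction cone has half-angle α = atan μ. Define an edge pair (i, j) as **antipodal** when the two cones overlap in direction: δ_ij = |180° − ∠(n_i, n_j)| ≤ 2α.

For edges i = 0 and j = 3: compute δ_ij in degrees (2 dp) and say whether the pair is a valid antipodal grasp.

α = atan 0.35 = 19.29°;  2α = 38.58°
edge 0: e_0 = (-1.90, +0.87);  n_0 = (+0.4163, +0.9092)
edge 3: e_3 = (+2.66, -1.68);  n_3 = (-0.5340, -0.8455)
∠(n_0, n_3) = 172.33°
δ = |180° − 172.33°| = 7.67°
7.67° ≤ 2α = 38.58°  →  valid

δ = 7.67°, valid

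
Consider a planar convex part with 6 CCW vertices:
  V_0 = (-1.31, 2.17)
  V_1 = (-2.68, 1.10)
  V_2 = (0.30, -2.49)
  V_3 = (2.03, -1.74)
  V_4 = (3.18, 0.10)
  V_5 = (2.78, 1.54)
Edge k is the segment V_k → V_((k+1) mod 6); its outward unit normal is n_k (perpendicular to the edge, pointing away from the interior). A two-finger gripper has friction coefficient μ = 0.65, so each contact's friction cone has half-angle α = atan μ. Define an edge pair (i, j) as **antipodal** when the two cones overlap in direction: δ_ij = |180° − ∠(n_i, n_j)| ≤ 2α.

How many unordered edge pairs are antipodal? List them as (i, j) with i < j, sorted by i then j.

count = 5; pairs: (0,2), (0,3), (1,4), (1,5), (2,5)

α = atan 0.65 = 33.02°;  2α = 66.05°
n_0 = (-0.6155, +0.7881)
n_1 = (-0.7694, -0.6387)
n_2 = (+0.3978, -0.9175)
n_3 = (+0.8480, -0.5300)
n_4 = (+0.9635, +0.2676)
n_5 = (+0.1522, +0.9883)
  (0,1): δ = 88.30°  ·
  (0,2): δ = 14.55°  ✓
  (0,3): δ = 20.00°  ✓
  (0,4): δ = 67.53°  ·
  (0,5): δ = 133.25°  ·
  (1,2): δ = 106.26°  ·
  (1,3): δ = 71.70°  ·
  (1,4): δ = 24.17°  ✓
  (1,5): δ = 41.55°  ✓
  (2,3): δ = 145.44°  ·
  (2,4): δ = 97.91°  ·
  (2,5): δ = 32.19°  ✓
  (3,4): δ = 132.47°  ·
  (3,5): δ = 66.75°  ·
  (4,5): δ = 114.28°  ·
antipodal pairs: 5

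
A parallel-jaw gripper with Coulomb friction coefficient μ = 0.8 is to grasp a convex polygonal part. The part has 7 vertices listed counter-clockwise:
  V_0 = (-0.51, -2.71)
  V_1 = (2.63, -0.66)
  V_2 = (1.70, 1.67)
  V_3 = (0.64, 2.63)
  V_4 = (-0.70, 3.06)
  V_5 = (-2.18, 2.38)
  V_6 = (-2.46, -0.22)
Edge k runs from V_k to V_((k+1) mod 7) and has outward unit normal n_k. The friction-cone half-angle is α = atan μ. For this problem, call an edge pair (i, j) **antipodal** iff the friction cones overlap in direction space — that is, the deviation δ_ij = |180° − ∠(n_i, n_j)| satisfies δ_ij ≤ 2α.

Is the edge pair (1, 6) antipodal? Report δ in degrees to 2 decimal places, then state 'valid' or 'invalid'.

δ = 16.31°, valid

α = atan 0.8 = 38.66°;  2α = 77.32°
edge 1: e_1 = (-0.93, +2.33);  n_1 = (+0.9288, +0.3707)
edge 6: e_6 = (+1.95, -2.49);  n_6 = (-0.7873, -0.6166)
∠(n_1, n_6) = 163.69°
δ = |180° − 163.69°| = 16.31°
16.31° ≤ 2α = 77.32°  →  valid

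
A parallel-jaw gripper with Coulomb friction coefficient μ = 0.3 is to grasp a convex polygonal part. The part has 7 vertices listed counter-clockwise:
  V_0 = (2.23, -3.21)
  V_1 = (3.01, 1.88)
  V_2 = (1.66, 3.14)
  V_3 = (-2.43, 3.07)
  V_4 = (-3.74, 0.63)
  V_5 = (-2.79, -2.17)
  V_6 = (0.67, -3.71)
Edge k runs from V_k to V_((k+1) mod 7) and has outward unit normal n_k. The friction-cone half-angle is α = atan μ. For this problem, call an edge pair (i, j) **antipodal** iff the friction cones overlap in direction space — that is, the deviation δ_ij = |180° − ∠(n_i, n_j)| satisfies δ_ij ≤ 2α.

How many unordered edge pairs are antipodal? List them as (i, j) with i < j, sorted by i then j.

α = atan 0.3 = 16.70°;  2α = 33.40°
n_0 = (+0.9885, -0.1515)
n_1 = (+0.6823, +0.7311)
n_2 = (-0.0171, +0.9999)
n_3 = (-0.8811, +0.4730)
n_4 = (-0.9470, -0.3213)
n_5 = (-0.4066, -0.9136)
n_6 = (+0.3052, -0.9523)
  (0,1): δ = 124.31°  ·
  (0,2): δ = 80.31°  ·
  (0,3): δ = 19.52°  ✓
  (0,4): δ = 27.45°  ✓
  (0,5): δ = 74.72°  ·
  (0,6): δ = 116.48°  ·
  (1,2): δ = 135.99°  ·
  (1,3): δ = 75.21°  ·
  (1,4): δ = 28.23°  ✓
  (1,5): δ = 19.03°  ✓
  (1,6): δ = 60.80°  ·
  (2,3): δ = 119.21°  ·
  (2,4): δ = 72.24°  ·
  (2,5): δ = 24.97°  ✓
  (2,6): δ = 16.79°  ✓
  (3,4): δ = 133.03°  ·
  (3,5): δ = 85.76°  ·
  (3,6): δ = 44.00°  ·
  (4,5): δ = 132.73°  ·
  (4,6): δ = 90.97°  ·
  (5,6): δ = 138.24°  ·
antipodal pairs: 6

count = 6; pairs: (0,3), (0,4), (1,4), (1,5), (2,5), (2,6)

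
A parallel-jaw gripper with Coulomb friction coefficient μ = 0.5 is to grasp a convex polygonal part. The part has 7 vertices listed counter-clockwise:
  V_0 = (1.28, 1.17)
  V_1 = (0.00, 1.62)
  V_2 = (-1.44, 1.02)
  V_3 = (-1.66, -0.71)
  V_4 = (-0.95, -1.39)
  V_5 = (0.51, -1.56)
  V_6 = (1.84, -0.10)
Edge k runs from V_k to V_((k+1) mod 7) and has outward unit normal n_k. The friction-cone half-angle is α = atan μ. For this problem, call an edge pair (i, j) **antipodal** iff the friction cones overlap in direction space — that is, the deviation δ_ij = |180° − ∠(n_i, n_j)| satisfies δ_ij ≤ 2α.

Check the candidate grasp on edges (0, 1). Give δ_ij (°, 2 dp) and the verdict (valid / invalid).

α = atan 0.5 = 26.57°;  2α = 53.13°
edge 0: e_0 = (-1.28, +0.45);  n_0 = (+0.3317, +0.9434)
edge 1: e_1 = (-1.44, -0.60);  n_1 = (-0.3846, +0.9231)
∠(n_0, n_1) = 41.99°
δ = |180° − 41.99°| = 138.01°
138.01° > 2α = 53.13°  →  invalid

δ = 138.01°, invalid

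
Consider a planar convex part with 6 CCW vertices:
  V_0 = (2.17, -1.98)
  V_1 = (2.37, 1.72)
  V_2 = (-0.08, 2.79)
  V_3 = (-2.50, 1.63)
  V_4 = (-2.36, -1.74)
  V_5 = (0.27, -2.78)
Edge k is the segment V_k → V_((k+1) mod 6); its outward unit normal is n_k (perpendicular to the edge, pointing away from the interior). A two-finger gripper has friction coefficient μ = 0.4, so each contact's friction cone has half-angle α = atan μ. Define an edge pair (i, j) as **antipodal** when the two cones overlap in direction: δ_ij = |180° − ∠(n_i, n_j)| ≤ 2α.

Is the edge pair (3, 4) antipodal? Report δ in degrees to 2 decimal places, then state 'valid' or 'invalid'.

δ = 113.95°, invalid

α = atan 0.4 = 21.80°;  2α = 43.60°
edge 3: e_3 = (+0.14, -3.37);  n_3 = (-0.9991, -0.0415)
edge 4: e_4 = (+2.63, -1.04);  n_4 = (-0.3677, -0.9299)
∠(n_3, n_4) = 66.05°
δ = |180° − 66.05°| = 113.95°
113.95° > 2α = 43.60°  →  invalid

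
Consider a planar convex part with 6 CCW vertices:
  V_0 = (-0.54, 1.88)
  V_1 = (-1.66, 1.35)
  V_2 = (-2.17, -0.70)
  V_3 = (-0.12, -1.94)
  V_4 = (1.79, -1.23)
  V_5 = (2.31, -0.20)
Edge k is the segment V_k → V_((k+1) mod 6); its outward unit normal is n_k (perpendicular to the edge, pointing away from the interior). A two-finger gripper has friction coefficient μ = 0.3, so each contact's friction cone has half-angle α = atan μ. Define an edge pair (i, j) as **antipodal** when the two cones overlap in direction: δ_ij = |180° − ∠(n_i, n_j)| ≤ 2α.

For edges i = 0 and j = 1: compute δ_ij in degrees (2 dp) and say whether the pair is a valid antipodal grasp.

α = atan 0.3 = 16.70°;  2α = 33.40°
edge 0: e_0 = (-1.12, -0.53);  n_0 = (-0.4277, +0.9039)
edge 1: e_1 = (-0.51, -2.05);  n_1 = (-0.9704, +0.2414)
∠(n_0, n_1) = 50.71°
δ = |180° − 50.71°| = 129.29°
129.29° > 2α = 33.40°  →  invalid

δ = 129.29°, invalid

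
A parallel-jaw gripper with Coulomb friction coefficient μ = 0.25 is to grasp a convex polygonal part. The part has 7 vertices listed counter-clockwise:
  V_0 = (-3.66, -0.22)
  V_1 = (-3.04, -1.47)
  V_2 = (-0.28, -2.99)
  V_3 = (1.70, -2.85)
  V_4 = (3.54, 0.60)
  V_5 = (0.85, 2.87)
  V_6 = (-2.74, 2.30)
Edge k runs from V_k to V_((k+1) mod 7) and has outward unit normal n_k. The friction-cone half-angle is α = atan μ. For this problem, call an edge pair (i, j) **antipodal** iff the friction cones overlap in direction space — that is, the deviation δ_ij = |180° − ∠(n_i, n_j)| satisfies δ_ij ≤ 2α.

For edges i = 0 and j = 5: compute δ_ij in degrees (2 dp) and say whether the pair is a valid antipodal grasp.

α = atan 0.25 = 14.04°;  2α = 28.07°
edge 0: e_0 = (+0.62, -1.25);  n_0 = (-0.8959, -0.4443)
edge 5: e_5 = (-3.59, -0.57);  n_5 = (-0.1568, +0.9876)
∠(n_0, n_5) = 107.36°
δ = |180° − 107.36°| = 72.64°
72.64° > 2α = 28.07°  →  invalid

δ = 72.64°, invalid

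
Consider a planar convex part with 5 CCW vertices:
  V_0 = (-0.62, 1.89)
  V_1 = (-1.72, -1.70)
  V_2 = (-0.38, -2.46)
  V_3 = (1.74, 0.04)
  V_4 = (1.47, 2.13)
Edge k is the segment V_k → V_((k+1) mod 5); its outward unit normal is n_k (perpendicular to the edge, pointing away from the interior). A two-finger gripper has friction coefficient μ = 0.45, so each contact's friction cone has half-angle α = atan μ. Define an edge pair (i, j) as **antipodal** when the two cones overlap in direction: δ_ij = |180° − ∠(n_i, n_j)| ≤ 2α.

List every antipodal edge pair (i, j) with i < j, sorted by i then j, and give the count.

α = atan 0.45 = 24.23°;  2α = 48.46°
n_0 = (-0.9561, +0.2930)
n_1 = (-0.4933, -0.8698)
n_2 = (+0.7627, -0.6468)
n_3 = (+0.9918, +0.1281)
n_4 = (-0.1141, +0.9935)
  (0,1): δ = 102.52°  ·
  (0,2): δ = 23.26°  ✓
  (0,3): δ = 24.40°  ✓
  (0,4): δ = 113.59°  ·
  (1,2): δ = 100.74°  ·
  (1,3): δ = 53.08°  ·
  (1,4): δ = 36.11°  ✓
  (2,3): δ = 132.34°  ·
  (2,4): δ = 43.15°  ✓
  (3,4): δ = 90.81°  ·
antipodal pairs: 4

count = 4; pairs: (0,2), (0,3), (1,4), (2,4)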